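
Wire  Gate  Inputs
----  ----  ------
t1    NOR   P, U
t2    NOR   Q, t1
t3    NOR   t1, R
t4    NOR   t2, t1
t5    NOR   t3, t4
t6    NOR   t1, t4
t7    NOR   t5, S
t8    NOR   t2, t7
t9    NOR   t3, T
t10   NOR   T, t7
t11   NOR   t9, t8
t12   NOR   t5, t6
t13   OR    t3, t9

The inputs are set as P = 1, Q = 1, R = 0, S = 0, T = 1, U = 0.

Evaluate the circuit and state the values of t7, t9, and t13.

t7 = 1; t9 = 0; t13 = 1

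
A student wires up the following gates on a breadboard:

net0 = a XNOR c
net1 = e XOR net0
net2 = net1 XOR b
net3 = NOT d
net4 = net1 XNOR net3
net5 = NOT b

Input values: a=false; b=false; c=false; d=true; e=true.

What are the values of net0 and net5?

net0 = true, net5 = true

net0 = a XNOR c = false XNOR false = true
net5 = NOT b = NOT false = true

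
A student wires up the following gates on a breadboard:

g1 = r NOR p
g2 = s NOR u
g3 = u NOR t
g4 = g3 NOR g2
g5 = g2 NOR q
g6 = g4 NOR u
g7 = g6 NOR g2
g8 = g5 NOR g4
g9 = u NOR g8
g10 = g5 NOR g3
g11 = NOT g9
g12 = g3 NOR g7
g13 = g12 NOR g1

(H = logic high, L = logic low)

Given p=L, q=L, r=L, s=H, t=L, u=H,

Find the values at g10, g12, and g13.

g1 = r NOR p = L NOR L = H
g2 = s NOR u = H NOR H = L
g3 = u NOR t = H NOR L = L
g4 = g3 NOR g2 = L NOR L = H
g5 = g2 NOR q = L NOR L = H
g6 = g4 NOR u = H NOR H = L
g7 = g6 NOR g2 = L NOR L = H
g10 = g5 NOR g3 = H NOR L = L
g12 = g3 NOR g7 = L NOR H = L
g13 = g12 NOR g1 = L NOR H = L

g10 = L, g12 = L, g13 = L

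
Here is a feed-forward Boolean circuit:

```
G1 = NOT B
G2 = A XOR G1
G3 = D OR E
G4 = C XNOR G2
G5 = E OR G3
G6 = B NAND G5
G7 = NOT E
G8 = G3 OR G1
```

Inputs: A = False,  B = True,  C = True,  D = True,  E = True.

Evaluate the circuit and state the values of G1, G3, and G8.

G1 = NOT B = NOT True = False
G3 = D OR E = True OR True = True
G8 = G3 OR G1 = True OR False = True

G1 = False  G3 = True  G8 = True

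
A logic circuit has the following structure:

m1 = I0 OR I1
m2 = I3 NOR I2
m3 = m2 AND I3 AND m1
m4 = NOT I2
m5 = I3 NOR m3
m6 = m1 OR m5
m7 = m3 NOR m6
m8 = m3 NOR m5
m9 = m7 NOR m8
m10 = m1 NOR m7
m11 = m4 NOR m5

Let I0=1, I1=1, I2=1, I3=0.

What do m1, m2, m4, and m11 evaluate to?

m1 = 1, m2 = 0, m4 = 0, m11 = 0

m1 = I0 OR I1 = 1 OR 1 = 1
m2 = I3 NOR I2 = 0 NOR 1 = 0
m3 = m2 AND I3 AND m1 = 0 AND 0 AND 1 = 0
m4 = NOT I2 = NOT 1 = 0
m5 = I3 NOR m3 = 0 NOR 0 = 1
m11 = m4 NOR m5 = 0 NOR 1 = 0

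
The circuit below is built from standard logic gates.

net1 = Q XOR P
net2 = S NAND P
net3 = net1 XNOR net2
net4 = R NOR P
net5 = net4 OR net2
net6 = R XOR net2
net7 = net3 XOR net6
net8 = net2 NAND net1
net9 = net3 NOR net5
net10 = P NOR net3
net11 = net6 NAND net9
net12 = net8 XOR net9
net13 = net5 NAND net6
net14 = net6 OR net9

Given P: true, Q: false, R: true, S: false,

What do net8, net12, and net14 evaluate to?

net1 = Q XOR P = false XOR true = true
net2 = S NAND P = false NAND true = true
net3 = net1 XNOR net2 = true XNOR true = true
net4 = R NOR P = true NOR true = false
net5 = net4 OR net2 = false OR true = true
net6 = R XOR net2 = true XOR true = false
net8 = net2 NAND net1 = true NAND true = false
net9 = net3 NOR net5 = true NOR true = false
net12 = net8 XOR net9 = false XOR false = false
net14 = net6 OR net9 = false OR false = false

net8 = false, net12 = false, net14 = false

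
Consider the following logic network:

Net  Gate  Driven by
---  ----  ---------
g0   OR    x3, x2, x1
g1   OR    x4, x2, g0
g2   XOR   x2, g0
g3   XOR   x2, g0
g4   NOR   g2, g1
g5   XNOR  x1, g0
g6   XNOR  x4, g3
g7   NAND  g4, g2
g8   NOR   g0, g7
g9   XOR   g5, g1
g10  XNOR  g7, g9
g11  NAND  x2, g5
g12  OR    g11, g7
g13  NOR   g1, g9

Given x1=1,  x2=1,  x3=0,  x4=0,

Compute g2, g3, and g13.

g0 = x3 OR x2 OR x1 = 0 OR 1 OR 1 = 1
g1 = x4 OR x2 OR g0 = 0 OR 1 OR 1 = 1
g2 = x2 XOR g0 = 1 XOR 1 = 0
g3 = x2 XOR g0 = 1 XOR 1 = 0
g5 = x1 XNOR g0 = 1 XNOR 1 = 1
g9 = g5 XOR g1 = 1 XOR 1 = 0
g13 = g1 NOR g9 = 1 NOR 0 = 0

g2 = 0  g3 = 0  g13 = 0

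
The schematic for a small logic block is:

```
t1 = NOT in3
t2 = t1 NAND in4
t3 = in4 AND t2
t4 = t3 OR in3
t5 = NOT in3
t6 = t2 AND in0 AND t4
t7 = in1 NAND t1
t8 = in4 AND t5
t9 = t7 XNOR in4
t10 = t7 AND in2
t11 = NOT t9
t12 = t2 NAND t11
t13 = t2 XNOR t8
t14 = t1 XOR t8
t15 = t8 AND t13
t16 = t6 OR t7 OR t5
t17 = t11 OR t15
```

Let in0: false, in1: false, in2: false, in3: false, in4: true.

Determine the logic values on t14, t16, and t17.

t1 = NOT in3 = NOT false = true
t2 = t1 NAND in4 = true NAND true = false
t3 = in4 AND t2 = true AND false = false
t4 = t3 OR in3 = false OR false = false
t5 = NOT in3 = NOT false = true
t6 = t2 AND in0 AND t4 = false AND false AND false = false
t7 = in1 NAND t1 = false NAND true = true
t8 = in4 AND t5 = true AND true = true
t9 = t7 XNOR in4 = true XNOR true = true
t11 = NOT t9 = NOT true = false
t13 = t2 XNOR t8 = false XNOR true = false
t14 = t1 XOR t8 = true XOR true = false
t15 = t8 AND t13 = true AND false = false
t16 = t6 OR t7 OR t5 = false OR true OR true = true
t17 = t11 OR t15 = false OR false = false

t14 = false, t16 = true, t17 = false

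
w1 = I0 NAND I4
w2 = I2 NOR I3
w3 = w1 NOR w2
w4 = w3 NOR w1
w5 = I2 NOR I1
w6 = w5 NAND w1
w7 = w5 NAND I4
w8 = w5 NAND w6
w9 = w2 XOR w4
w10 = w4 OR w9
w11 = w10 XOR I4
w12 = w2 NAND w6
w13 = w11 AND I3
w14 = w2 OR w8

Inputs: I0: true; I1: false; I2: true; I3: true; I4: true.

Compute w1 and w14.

w1 = false, w14 = true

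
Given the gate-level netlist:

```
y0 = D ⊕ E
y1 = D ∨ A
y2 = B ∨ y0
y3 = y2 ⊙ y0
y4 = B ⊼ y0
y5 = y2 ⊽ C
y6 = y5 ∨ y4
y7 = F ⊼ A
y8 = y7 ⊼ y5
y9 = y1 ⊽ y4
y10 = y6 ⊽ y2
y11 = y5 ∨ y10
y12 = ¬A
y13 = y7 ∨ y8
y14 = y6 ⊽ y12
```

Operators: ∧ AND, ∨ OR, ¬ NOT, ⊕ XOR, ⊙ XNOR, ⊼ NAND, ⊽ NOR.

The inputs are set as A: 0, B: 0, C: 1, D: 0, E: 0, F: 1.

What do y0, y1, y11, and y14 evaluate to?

y0 = 0; y1 = 0; y11 = 0; y14 = 0

y0 = D XOR E = 0 XOR 0 = 0
y1 = D OR A = 0 OR 0 = 0
y2 = B OR y0 = 0 OR 0 = 0
y4 = B NAND y0 = 0 NAND 0 = 1
y5 = y2 NOR C = 0 NOR 1 = 0
y6 = y5 OR y4 = 0 OR 1 = 1
y10 = y6 NOR y2 = 1 NOR 0 = 0
y11 = y5 OR y10 = 0 OR 0 = 0
y12 = NOT A = NOT 0 = 1
y14 = y6 NOR y12 = 1 NOR 1 = 0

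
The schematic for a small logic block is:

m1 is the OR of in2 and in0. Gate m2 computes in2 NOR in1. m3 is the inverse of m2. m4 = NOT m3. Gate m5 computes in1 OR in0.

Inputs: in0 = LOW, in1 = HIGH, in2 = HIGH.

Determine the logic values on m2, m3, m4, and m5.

m2 = LOW; m3 = HIGH; m4 = LOW; m5 = HIGH

m2 = in2 NOR in1 = HIGH NOR HIGH = LOW
m3 = NOT m2 = NOT LOW = HIGH
m4 = NOT m3 = NOT HIGH = LOW
m5 = in1 OR in0 = HIGH OR LOW = HIGH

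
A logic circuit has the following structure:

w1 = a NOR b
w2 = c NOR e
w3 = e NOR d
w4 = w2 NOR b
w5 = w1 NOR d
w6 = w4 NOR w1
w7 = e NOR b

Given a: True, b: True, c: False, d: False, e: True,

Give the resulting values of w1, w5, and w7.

w1 = a NOR b = True NOR True = False
w5 = w1 NOR d = False NOR False = True
w7 = e NOR b = True NOR True = False

w1 = False, w5 = True, w7 = False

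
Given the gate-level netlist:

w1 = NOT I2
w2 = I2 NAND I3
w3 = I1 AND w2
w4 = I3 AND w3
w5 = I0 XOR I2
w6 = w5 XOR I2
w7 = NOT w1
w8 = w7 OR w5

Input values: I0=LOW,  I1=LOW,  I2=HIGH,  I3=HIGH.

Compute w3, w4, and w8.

w3 = LOW, w4 = LOW, w8 = HIGH

w1 = NOT I2 = NOT HIGH = LOW
w2 = I2 NAND I3 = HIGH NAND HIGH = LOW
w3 = I1 AND w2 = LOW AND LOW = LOW
w4 = I3 AND w3 = HIGH AND LOW = LOW
w5 = I0 XOR I2 = LOW XOR HIGH = HIGH
w7 = NOT w1 = NOT LOW = HIGH
w8 = w7 OR w5 = HIGH OR HIGH = HIGH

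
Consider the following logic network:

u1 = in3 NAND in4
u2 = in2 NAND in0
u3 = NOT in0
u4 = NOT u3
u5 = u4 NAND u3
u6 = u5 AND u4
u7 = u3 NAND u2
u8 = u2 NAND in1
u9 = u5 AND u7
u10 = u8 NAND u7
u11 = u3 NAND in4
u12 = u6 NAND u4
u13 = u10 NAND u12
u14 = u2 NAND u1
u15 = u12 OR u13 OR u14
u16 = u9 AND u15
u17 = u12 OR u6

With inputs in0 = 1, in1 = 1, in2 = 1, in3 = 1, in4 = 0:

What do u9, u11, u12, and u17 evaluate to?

u2 = in2 NAND in0 = 1 NAND 1 = 0
u3 = NOT in0 = NOT 1 = 0
u4 = NOT u3 = NOT 0 = 1
u5 = u4 NAND u3 = 1 NAND 0 = 1
u6 = u5 AND u4 = 1 AND 1 = 1
u7 = u3 NAND u2 = 0 NAND 0 = 1
u9 = u5 AND u7 = 1 AND 1 = 1
u11 = u3 NAND in4 = 0 NAND 0 = 1
u12 = u6 NAND u4 = 1 NAND 1 = 0
u17 = u12 OR u6 = 0 OR 1 = 1

u9 = 1, u11 = 1, u12 = 0, u17 = 1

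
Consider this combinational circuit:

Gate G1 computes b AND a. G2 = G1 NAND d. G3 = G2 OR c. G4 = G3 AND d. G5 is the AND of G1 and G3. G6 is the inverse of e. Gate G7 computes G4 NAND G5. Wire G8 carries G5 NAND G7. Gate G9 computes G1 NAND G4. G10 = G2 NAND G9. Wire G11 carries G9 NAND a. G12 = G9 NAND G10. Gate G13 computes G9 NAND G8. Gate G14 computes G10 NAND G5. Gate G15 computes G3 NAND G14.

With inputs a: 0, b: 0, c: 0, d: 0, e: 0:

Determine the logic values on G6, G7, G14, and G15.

G6 = 1  G7 = 1  G14 = 1  G15 = 0

G1 = b AND a = 0 AND 0 = 0
G2 = G1 NAND d = 0 NAND 0 = 1
G3 = G2 OR c = 1 OR 0 = 1
G4 = G3 AND d = 1 AND 0 = 0
G5 = G1 AND G3 = 0 AND 1 = 0
G6 = NOT e = NOT 0 = 1
G7 = G4 NAND G5 = 0 NAND 0 = 1
G9 = G1 NAND G4 = 0 NAND 0 = 1
G10 = G2 NAND G9 = 1 NAND 1 = 0
G14 = G10 NAND G5 = 0 NAND 0 = 1
G15 = G3 NAND G14 = 1 NAND 1 = 0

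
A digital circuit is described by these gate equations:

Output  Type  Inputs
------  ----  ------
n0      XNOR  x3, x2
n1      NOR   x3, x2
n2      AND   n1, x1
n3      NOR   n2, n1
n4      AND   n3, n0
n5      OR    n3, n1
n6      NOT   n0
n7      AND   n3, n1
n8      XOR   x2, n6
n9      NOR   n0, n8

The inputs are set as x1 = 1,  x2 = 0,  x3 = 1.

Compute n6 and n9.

n6 = 1, n9 = 0

n0 = x3 XNOR x2 = 1 XNOR 0 = 0
n6 = NOT n0 = NOT 0 = 1
n8 = x2 XOR n6 = 0 XOR 1 = 1
n9 = n0 NOR n8 = 0 NOR 1 = 0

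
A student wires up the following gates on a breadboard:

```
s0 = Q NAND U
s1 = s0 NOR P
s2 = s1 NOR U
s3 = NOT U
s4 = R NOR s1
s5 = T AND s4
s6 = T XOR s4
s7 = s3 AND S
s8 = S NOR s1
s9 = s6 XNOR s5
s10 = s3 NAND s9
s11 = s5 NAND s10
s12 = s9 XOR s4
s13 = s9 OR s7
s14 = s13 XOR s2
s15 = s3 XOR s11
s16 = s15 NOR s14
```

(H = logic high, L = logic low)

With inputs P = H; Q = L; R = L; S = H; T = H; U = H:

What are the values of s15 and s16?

s15 = L, s16 = H

s0 = Q NAND U = L NAND H = H
s1 = s0 NOR P = H NOR H = L
s2 = s1 NOR U = L NOR H = L
s3 = NOT U = NOT H = L
s4 = R NOR s1 = L NOR L = H
s5 = T AND s4 = H AND H = H
s6 = T XOR s4 = H XOR H = L
s7 = s3 AND S = L AND H = L
s9 = s6 XNOR s5 = L XNOR H = L
s10 = s3 NAND s9 = L NAND L = H
s11 = s5 NAND s10 = H NAND H = L
s13 = s9 OR s7 = L OR L = L
s14 = s13 XOR s2 = L XOR L = L
s15 = s3 XOR s11 = L XOR L = L
s16 = s15 NOR s14 = L NOR L = H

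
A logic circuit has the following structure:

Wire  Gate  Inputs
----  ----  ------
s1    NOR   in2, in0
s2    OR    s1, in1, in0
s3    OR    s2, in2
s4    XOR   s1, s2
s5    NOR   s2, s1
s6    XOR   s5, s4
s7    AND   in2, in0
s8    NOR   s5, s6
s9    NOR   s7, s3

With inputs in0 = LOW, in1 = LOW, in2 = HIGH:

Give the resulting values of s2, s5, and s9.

s2 = LOW, s5 = HIGH, s9 = LOW

s1 = in2 NOR in0 = HIGH NOR LOW = LOW
s2 = s1 OR in1 OR in0 = LOW OR LOW OR LOW = LOW
s3 = s2 OR in2 = LOW OR HIGH = HIGH
s5 = s2 NOR s1 = LOW NOR LOW = HIGH
s7 = in2 AND in0 = HIGH AND LOW = LOW
s9 = s7 NOR s3 = LOW NOR HIGH = LOW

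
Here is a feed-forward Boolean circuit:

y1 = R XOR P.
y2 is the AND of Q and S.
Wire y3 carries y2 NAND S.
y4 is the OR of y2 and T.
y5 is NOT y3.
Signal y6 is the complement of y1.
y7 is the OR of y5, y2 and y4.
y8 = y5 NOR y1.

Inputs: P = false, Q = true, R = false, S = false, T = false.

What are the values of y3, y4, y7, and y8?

y1 = R XOR P = false XOR false = false
y2 = Q AND S = true AND false = false
y3 = y2 NAND S = false NAND false = true
y4 = y2 OR T = false OR false = false
y5 = NOT y3 = NOT true = false
y7 = y5 OR y2 OR y4 = false OR false OR false = false
y8 = y5 NOR y1 = false NOR false = true

y3 = true, y4 = false, y7 = false, y8 = true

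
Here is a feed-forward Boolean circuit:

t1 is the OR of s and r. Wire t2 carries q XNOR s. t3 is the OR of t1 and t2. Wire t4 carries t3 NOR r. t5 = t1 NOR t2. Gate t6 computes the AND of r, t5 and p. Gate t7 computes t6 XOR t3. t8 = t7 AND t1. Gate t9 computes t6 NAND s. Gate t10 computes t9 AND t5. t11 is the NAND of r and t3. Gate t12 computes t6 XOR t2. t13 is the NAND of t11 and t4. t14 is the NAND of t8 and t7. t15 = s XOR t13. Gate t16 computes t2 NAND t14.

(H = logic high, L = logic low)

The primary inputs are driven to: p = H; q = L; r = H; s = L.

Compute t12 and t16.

t1 = s OR r = L OR H = H
t2 = q XNOR s = L XNOR L = H
t3 = t1 OR t2 = H OR H = H
t5 = t1 NOR t2 = H NOR H = L
t6 = r AND t5 AND p = H AND L AND H = L
t7 = t6 XOR t3 = L XOR H = H
t8 = t7 AND t1 = H AND H = H
t12 = t6 XOR t2 = L XOR H = H
t14 = t8 NAND t7 = H NAND H = L
t16 = t2 NAND t14 = H NAND L = H

t12 = H  t16 = H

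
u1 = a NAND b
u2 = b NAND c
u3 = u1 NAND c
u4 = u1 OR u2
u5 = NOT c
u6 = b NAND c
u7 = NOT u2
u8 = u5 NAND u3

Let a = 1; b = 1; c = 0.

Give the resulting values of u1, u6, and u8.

u1 = 0, u6 = 1, u8 = 0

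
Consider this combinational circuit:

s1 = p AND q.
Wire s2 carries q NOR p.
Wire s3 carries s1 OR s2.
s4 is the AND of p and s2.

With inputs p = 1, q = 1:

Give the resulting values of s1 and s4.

s1 = 1, s4 = 0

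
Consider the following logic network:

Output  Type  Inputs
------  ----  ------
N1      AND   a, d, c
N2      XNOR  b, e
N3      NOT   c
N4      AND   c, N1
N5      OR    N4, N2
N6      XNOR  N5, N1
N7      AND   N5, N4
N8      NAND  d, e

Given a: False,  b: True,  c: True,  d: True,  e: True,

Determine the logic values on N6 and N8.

N1 = a AND d AND c = False AND True AND True = False
N2 = b XNOR e = True XNOR True = True
N4 = c AND N1 = True AND False = False
N5 = N4 OR N2 = False OR True = True
N6 = N5 XNOR N1 = True XNOR False = False
N8 = d NAND e = True NAND True = False

N6 = False; N8 = False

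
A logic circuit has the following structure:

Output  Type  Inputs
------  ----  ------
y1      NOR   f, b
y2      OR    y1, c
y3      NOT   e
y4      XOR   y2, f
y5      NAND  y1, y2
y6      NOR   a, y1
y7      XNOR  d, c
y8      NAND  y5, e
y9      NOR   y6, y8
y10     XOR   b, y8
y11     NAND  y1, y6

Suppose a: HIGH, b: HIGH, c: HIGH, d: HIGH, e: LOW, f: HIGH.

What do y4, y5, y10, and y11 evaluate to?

y4 = LOW; y5 = HIGH; y10 = LOW; y11 = HIGH

y1 = f NOR b = HIGH NOR HIGH = LOW
y2 = y1 OR c = LOW OR HIGH = HIGH
y4 = y2 XOR f = HIGH XOR HIGH = LOW
y5 = y1 NAND y2 = LOW NAND HIGH = HIGH
y6 = a NOR y1 = HIGH NOR LOW = LOW
y8 = y5 NAND e = HIGH NAND LOW = HIGH
y10 = b XOR y8 = HIGH XOR HIGH = LOW
y11 = y1 NAND y6 = LOW NAND LOW = HIGH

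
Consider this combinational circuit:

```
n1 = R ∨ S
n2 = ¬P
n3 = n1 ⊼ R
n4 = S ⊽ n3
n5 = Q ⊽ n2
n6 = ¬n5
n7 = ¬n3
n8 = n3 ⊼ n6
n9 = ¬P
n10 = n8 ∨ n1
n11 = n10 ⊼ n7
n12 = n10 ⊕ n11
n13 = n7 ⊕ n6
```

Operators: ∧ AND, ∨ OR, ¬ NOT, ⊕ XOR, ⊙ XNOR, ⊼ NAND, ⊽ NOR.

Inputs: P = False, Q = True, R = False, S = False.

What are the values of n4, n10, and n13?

n4 = False, n10 = False, n13 = True

n1 = R OR S = False OR False = False
n2 = NOT P = NOT False = True
n3 = n1 NAND R = False NAND False = True
n4 = S NOR n3 = False NOR True = False
n5 = Q NOR n2 = True NOR True = False
n6 = NOT n5 = NOT False = True
n7 = NOT n3 = NOT True = False
n8 = n3 NAND n6 = True NAND True = False
n10 = n8 OR n1 = False OR False = False
n13 = n7 XOR n6 = False XOR True = True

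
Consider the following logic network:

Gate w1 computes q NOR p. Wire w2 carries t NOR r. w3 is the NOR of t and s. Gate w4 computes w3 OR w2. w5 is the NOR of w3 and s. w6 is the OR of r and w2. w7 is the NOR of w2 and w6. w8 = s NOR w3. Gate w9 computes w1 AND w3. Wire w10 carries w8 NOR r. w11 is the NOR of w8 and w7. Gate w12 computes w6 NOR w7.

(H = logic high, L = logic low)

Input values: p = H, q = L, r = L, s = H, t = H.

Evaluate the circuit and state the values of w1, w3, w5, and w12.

w1 = q NOR p = L NOR H = L
w2 = t NOR r = H NOR L = L
w3 = t NOR s = H NOR H = L
w5 = w3 NOR s = L NOR H = L
w6 = r OR w2 = L OR L = L
w7 = w2 NOR w6 = L NOR L = H
w12 = w6 NOR w7 = L NOR H = L

w1 = L; w3 = L; w5 = L; w12 = L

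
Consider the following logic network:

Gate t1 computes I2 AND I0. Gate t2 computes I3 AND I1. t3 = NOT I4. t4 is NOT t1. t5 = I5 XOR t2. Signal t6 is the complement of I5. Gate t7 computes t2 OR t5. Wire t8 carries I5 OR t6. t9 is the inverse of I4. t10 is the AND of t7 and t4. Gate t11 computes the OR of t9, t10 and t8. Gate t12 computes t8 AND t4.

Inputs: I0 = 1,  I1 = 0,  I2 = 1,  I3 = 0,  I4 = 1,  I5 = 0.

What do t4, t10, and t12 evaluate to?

t1 = I2 AND I0 = 1 AND 1 = 1
t2 = I3 AND I1 = 0 AND 0 = 0
t4 = NOT t1 = NOT 1 = 0
t5 = I5 XOR t2 = 0 XOR 0 = 0
t6 = NOT I5 = NOT 0 = 1
t7 = t2 OR t5 = 0 OR 0 = 0
t8 = I5 OR t6 = 0 OR 1 = 1
t10 = t7 AND t4 = 0 AND 0 = 0
t12 = t8 AND t4 = 1 AND 0 = 0

t4 = 0, t10 = 0, t12 = 0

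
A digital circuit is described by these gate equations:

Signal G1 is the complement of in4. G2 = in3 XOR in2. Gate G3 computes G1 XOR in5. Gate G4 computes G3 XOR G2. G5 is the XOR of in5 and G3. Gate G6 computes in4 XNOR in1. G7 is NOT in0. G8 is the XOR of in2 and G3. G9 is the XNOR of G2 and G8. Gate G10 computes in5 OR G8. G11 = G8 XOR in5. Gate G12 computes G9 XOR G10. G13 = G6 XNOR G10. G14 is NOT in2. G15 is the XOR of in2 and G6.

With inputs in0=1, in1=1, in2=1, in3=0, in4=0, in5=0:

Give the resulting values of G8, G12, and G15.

G8 = 0, G12 = 0, G15 = 1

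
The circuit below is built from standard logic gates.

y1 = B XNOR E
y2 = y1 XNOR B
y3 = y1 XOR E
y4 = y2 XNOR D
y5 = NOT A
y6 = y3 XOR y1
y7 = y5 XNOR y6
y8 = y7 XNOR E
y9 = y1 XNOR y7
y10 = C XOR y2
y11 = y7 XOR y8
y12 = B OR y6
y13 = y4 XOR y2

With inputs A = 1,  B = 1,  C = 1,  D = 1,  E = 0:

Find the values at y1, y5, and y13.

y1 = 0; y5 = 0; y13 = 0

y1 = B XNOR E = 1 XNOR 0 = 0
y2 = y1 XNOR B = 0 XNOR 1 = 0
y4 = y2 XNOR D = 0 XNOR 1 = 0
y5 = NOT A = NOT 1 = 0
y13 = y4 XOR y2 = 0 XOR 0 = 0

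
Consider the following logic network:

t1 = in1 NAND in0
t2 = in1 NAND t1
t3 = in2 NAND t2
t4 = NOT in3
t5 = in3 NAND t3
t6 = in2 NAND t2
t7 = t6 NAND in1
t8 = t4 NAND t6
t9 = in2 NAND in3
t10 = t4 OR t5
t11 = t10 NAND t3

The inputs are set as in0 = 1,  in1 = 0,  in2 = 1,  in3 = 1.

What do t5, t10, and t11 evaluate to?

t1 = in1 NAND in0 = 0 NAND 1 = 1
t2 = in1 NAND t1 = 0 NAND 1 = 1
t3 = in2 NAND t2 = 1 NAND 1 = 0
t4 = NOT in3 = NOT 1 = 0
t5 = in3 NAND t3 = 1 NAND 0 = 1
t10 = t4 OR t5 = 0 OR 1 = 1
t11 = t10 NAND t3 = 1 NAND 0 = 1

t5 = 1, t10 = 1, t11 = 1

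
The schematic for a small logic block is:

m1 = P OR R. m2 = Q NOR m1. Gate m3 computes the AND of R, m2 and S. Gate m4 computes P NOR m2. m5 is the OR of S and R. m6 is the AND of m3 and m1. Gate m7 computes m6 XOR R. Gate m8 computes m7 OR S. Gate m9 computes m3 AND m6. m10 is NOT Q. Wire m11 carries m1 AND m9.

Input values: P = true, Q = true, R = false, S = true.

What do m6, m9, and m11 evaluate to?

m6 = false; m9 = false; m11 = false

m1 = P OR R = true OR false = true
m2 = Q NOR m1 = true NOR true = false
m3 = R AND m2 AND S = false AND false AND true = false
m6 = m3 AND m1 = false AND true = false
m9 = m3 AND m6 = false AND false = false
m11 = m1 AND m9 = true AND false = false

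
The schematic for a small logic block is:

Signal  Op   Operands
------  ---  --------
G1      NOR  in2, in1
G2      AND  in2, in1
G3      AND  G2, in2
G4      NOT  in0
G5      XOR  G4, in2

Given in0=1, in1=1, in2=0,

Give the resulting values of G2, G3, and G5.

G2 = 0  G3 = 0  G5 = 0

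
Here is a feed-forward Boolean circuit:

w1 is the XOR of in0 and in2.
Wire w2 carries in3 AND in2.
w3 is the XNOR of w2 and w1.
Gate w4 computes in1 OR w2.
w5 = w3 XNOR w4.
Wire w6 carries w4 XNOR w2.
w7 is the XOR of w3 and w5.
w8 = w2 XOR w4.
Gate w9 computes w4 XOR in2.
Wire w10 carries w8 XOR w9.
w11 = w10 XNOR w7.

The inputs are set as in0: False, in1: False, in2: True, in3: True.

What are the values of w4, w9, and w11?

w1 = in0 XOR in2 = False XOR True = True
w2 = in3 AND in2 = True AND True = True
w3 = w2 XNOR w1 = True XNOR True = True
w4 = in1 OR w2 = False OR True = True
w5 = w3 XNOR w4 = True XNOR True = True
w7 = w3 XOR w5 = True XOR True = False
w8 = w2 XOR w4 = True XOR True = False
w9 = w4 XOR in2 = True XOR True = False
w10 = w8 XOR w9 = False XOR False = False
w11 = w10 XNOR w7 = False XNOR False = True

w4 = True  w9 = False  w11 = True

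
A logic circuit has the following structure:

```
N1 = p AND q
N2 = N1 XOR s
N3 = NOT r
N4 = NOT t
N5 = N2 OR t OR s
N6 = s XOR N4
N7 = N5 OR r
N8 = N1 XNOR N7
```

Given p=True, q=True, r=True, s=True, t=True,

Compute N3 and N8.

N3 = False; N8 = True

N1 = p AND q = True AND True = True
N2 = N1 XOR s = True XOR True = False
N3 = NOT r = NOT True = False
N5 = N2 OR t OR s = False OR True OR True = True
N7 = N5 OR r = True OR True = True
N8 = N1 XNOR N7 = True XNOR True = True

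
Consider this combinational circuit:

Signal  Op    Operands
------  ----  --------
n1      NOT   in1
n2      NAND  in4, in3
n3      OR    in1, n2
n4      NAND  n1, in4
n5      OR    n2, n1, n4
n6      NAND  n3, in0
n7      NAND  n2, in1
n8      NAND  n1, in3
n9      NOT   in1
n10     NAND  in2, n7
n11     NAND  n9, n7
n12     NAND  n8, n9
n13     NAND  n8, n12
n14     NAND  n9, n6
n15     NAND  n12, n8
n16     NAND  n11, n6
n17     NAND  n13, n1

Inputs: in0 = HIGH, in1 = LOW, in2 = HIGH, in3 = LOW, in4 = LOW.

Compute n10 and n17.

n1 = NOT in1 = NOT LOW = HIGH
n2 = in4 NAND in3 = LOW NAND LOW = HIGH
n7 = n2 NAND in1 = HIGH NAND LOW = HIGH
n8 = n1 NAND in3 = HIGH NAND LOW = HIGH
n9 = NOT in1 = NOT LOW = HIGH
n10 = in2 NAND n7 = HIGH NAND HIGH = LOW
n12 = n8 NAND n9 = HIGH NAND HIGH = LOW
n13 = n8 NAND n12 = HIGH NAND LOW = HIGH
n17 = n13 NAND n1 = HIGH NAND HIGH = LOW

n10 = LOW; n17 = LOW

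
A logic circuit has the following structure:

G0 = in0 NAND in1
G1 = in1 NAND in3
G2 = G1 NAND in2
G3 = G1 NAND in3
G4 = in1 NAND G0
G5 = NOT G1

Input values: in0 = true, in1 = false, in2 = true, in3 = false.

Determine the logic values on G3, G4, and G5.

G3 = true, G4 = true, G5 = false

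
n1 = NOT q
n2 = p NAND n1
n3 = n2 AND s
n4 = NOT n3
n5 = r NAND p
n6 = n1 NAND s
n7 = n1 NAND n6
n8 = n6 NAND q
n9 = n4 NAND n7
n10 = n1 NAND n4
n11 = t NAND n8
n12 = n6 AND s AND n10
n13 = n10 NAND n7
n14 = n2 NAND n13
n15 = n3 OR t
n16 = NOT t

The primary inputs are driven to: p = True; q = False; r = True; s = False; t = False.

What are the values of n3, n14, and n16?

n1 = NOT q = NOT False = True
n2 = p NAND n1 = True NAND True = False
n3 = n2 AND s = False AND False = False
n4 = NOT n3 = NOT False = True
n6 = n1 NAND s = True NAND False = True
n7 = n1 NAND n6 = True NAND True = False
n10 = n1 NAND n4 = True NAND True = False
n13 = n10 NAND n7 = False NAND False = True
n14 = n2 NAND n13 = False NAND True = True
n16 = NOT t = NOT False = True

n3 = False, n14 = True, n16 = True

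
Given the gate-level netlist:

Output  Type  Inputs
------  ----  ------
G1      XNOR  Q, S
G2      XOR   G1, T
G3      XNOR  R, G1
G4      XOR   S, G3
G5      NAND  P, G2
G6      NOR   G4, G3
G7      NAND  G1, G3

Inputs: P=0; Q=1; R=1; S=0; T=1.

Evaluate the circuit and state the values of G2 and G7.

G2 = 1, G7 = 1

G1 = Q XNOR S = 1 XNOR 0 = 0
G2 = G1 XOR T = 0 XOR 1 = 1
G3 = R XNOR G1 = 1 XNOR 0 = 0
G7 = G1 NAND G3 = 0 NAND 0 = 1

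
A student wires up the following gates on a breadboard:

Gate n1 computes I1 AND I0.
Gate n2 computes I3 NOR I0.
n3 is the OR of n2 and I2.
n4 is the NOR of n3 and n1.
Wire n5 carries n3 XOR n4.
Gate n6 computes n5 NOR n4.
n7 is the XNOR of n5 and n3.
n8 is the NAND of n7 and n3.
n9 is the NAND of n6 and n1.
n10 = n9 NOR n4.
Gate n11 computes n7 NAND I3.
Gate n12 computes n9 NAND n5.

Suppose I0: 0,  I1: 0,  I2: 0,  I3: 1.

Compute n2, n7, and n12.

n1 = I1 AND I0 = 0 AND 0 = 0
n2 = I3 NOR I0 = 1 NOR 0 = 0
n3 = n2 OR I2 = 0 OR 0 = 0
n4 = n3 NOR n1 = 0 NOR 0 = 1
n5 = n3 XOR n4 = 0 XOR 1 = 1
n6 = n5 NOR n4 = 1 NOR 1 = 0
n7 = n5 XNOR n3 = 1 XNOR 0 = 0
n9 = n6 NAND n1 = 0 NAND 0 = 1
n12 = n9 NAND n5 = 1 NAND 1 = 0

n2 = 0, n7 = 0, n12 = 0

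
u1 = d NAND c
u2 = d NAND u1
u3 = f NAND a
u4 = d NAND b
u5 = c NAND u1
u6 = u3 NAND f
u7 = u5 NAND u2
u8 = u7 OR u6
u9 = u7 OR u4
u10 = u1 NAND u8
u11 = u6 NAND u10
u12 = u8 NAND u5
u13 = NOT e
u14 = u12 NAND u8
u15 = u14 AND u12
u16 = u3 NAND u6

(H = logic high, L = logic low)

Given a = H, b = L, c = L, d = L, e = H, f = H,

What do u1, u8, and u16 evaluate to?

u1 = d NAND c = L NAND L = H
u2 = d NAND u1 = L NAND H = H
u3 = f NAND a = H NAND H = L
u5 = c NAND u1 = L NAND H = H
u6 = u3 NAND f = L NAND H = H
u7 = u5 NAND u2 = H NAND H = L
u8 = u7 OR u6 = L OR H = H
u16 = u3 NAND u6 = L NAND H = H

u1 = H, u8 = H, u16 = H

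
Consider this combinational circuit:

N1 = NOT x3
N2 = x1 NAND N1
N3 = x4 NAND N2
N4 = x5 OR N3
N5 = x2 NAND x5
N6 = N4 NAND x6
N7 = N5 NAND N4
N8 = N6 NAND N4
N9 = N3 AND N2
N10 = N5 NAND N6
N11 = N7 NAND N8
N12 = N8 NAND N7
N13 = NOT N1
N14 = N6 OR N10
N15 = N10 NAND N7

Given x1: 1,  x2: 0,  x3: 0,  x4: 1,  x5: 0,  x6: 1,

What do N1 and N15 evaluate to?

N1 = NOT x3 = NOT 0 = 1
N2 = x1 NAND N1 = 1 NAND 1 = 0
N3 = x4 NAND N2 = 1 NAND 0 = 1
N4 = x5 OR N3 = 0 OR 1 = 1
N5 = x2 NAND x5 = 0 NAND 0 = 1
N6 = N4 NAND x6 = 1 NAND 1 = 0
N7 = N5 NAND N4 = 1 NAND 1 = 0
N10 = N5 NAND N6 = 1 NAND 0 = 1
N15 = N10 NAND N7 = 1 NAND 0 = 1

N1 = 1; N15 = 1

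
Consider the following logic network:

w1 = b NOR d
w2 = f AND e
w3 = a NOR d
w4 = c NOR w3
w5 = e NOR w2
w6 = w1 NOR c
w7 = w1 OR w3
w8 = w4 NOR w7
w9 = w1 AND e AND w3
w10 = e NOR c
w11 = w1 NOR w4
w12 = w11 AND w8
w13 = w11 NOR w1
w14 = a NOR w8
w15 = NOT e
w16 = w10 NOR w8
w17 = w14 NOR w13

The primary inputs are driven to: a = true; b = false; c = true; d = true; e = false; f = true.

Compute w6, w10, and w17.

w1 = b NOR d = false NOR true = false
w3 = a NOR d = true NOR true = false
w4 = c NOR w3 = true NOR false = false
w6 = w1 NOR c = false NOR true = false
w7 = w1 OR w3 = false OR false = false
w8 = w4 NOR w7 = false NOR false = true
w10 = e NOR c = false NOR true = false
w11 = w1 NOR w4 = false NOR false = true
w13 = w11 NOR w1 = true NOR false = false
w14 = a NOR w8 = true NOR true = false
w17 = w14 NOR w13 = false NOR false = true

w6 = false, w10 = false, w17 = true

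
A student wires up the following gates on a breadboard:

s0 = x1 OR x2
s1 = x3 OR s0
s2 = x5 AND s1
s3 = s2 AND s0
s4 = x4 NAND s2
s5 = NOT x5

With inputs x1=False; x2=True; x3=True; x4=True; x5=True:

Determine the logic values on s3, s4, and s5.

s3 = True; s4 = False; s5 = False

s0 = x1 OR x2 = False OR True = True
s1 = x3 OR s0 = True OR True = True
s2 = x5 AND s1 = True AND True = True
s3 = s2 AND s0 = True AND True = True
s4 = x4 NAND s2 = True NAND True = False
s5 = NOT x5 = NOT True = False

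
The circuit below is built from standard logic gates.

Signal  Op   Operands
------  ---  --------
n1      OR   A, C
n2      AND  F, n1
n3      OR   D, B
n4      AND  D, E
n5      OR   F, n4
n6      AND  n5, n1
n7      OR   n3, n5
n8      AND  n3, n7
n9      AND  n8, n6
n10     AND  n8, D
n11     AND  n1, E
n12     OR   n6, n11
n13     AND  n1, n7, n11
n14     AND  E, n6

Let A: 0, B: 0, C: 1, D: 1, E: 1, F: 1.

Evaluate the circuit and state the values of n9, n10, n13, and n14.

n9 = 1, n10 = 1, n13 = 1, n14 = 1

n1 = A OR C = 0 OR 1 = 1
n3 = D OR B = 1 OR 0 = 1
n4 = D AND E = 1 AND 1 = 1
n5 = F OR n4 = 1 OR 1 = 1
n6 = n5 AND n1 = 1 AND 1 = 1
n7 = n3 OR n5 = 1 OR 1 = 1
n8 = n3 AND n7 = 1 AND 1 = 1
n9 = n8 AND n6 = 1 AND 1 = 1
n10 = n8 AND D = 1 AND 1 = 1
n11 = n1 AND E = 1 AND 1 = 1
n13 = n1 AND n7 AND n11 = 1 AND 1 AND 1 = 1
n14 = E AND n6 = 1 AND 1 = 1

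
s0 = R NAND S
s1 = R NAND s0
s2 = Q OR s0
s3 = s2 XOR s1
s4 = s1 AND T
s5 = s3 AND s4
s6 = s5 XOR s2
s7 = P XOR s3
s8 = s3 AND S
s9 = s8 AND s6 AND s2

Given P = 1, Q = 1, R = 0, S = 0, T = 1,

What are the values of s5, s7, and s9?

s0 = R NAND S = 0 NAND 0 = 1
s1 = R NAND s0 = 0 NAND 1 = 1
s2 = Q OR s0 = 1 OR 1 = 1
s3 = s2 XOR s1 = 1 XOR 1 = 0
s4 = s1 AND T = 1 AND 1 = 1
s5 = s3 AND s4 = 0 AND 1 = 0
s6 = s5 XOR s2 = 0 XOR 1 = 1
s7 = P XOR s3 = 1 XOR 0 = 1
s8 = s3 AND S = 0 AND 0 = 0
s9 = s8 AND s6 AND s2 = 0 AND 1 AND 1 = 0

s5 = 0  s7 = 1  s9 = 0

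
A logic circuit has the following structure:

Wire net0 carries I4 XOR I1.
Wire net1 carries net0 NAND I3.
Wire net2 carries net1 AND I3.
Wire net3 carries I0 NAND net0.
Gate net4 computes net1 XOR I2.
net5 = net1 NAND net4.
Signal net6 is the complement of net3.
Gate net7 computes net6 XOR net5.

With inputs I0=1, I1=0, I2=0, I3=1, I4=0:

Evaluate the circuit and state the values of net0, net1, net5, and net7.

net0 = 0; net1 = 1; net5 = 0; net7 = 0

net0 = I4 XOR I1 = 0 XOR 0 = 0
net1 = net0 NAND I3 = 0 NAND 1 = 1
net3 = I0 NAND net0 = 1 NAND 0 = 1
net4 = net1 XOR I2 = 1 XOR 0 = 1
net5 = net1 NAND net4 = 1 NAND 1 = 0
net6 = NOT net3 = NOT 1 = 0
net7 = net6 XOR net5 = 0 XOR 0 = 0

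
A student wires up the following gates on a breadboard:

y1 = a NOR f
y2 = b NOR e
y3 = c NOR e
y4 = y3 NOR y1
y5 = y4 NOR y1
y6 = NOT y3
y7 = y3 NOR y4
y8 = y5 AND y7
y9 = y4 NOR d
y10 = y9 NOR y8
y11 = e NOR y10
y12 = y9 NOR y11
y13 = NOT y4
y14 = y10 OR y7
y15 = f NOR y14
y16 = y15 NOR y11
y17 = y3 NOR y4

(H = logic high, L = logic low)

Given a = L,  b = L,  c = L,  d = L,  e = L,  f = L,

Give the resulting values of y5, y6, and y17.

y1 = a NOR f = L NOR L = H
y3 = c NOR e = L NOR L = H
y4 = y3 NOR y1 = H NOR H = L
y5 = y4 NOR y1 = L NOR H = L
y6 = NOT y3 = NOT H = L
y17 = y3 NOR y4 = H NOR L = L

y5 = L, y6 = L, y17 = L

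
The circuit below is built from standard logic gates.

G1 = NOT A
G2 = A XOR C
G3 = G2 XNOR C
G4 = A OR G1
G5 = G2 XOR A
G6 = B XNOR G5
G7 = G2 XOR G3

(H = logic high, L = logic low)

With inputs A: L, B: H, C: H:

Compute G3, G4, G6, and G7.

G3 = H; G4 = H; G6 = H; G7 = L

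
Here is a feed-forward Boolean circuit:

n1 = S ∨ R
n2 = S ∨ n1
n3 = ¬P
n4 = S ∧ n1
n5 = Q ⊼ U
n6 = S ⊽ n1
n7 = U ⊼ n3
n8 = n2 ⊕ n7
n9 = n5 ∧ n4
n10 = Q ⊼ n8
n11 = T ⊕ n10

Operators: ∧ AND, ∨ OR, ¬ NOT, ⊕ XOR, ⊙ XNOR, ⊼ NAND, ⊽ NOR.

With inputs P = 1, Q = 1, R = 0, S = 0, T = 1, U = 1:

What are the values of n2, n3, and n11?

n1 = S OR R = 0 OR 0 = 0
n2 = S OR n1 = 0 OR 0 = 0
n3 = NOT P = NOT 1 = 0
n7 = U NAND n3 = 1 NAND 0 = 1
n8 = n2 XOR n7 = 0 XOR 1 = 1
n10 = Q NAND n8 = 1 NAND 1 = 0
n11 = T XOR n10 = 1 XOR 0 = 1

n2 = 0  n3 = 0  n11 = 1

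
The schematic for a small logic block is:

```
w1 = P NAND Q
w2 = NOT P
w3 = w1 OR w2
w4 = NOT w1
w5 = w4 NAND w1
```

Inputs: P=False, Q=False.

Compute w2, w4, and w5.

w1 = P NAND Q = False NAND False = True
w2 = NOT P = NOT False = True
w4 = NOT w1 = NOT True = False
w5 = w4 NAND w1 = False NAND True = True

w2 = True; w4 = False; w5 = True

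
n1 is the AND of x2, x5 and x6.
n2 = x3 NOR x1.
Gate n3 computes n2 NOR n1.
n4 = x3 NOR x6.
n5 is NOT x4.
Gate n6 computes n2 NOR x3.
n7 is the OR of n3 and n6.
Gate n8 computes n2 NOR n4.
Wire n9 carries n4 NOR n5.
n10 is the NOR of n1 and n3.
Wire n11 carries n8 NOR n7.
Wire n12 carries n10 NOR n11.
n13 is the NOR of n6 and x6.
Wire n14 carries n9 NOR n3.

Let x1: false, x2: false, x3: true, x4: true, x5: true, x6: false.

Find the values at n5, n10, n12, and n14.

n5 = false, n10 = false, n12 = true, n14 = false

n1 = x2 AND x5 AND x6 = false AND true AND false = false
n2 = x3 NOR x1 = true NOR false = false
n3 = n2 NOR n1 = false NOR false = true
n4 = x3 NOR x6 = true NOR false = false
n5 = NOT x4 = NOT true = false
n6 = n2 NOR x3 = false NOR true = false
n7 = n3 OR n6 = true OR false = true
n8 = n2 NOR n4 = false NOR false = true
n9 = n4 NOR n5 = false NOR false = true
n10 = n1 NOR n3 = false NOR true = false
n11 = n8 NOR n7 = true NOR true = false
n12 = n10 NOR n11 = false NOR false = true
n14 = n9 NOR n3 = true NOR true = false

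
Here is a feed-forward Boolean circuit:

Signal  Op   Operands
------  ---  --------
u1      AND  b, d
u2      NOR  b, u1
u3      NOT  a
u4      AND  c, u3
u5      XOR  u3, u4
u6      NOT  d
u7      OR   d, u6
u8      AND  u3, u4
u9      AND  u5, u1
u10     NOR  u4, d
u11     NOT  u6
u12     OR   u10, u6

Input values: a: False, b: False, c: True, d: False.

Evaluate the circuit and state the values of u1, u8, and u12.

u1 = False, u8 = True, u12 = True

u1 = b AND d = False AND False = False
u3 = NOT a = NOT False = True
u4 = c AND u3 = True AND True = True
u6 = NOT d = NOT False = True
u8 = u3 AND u4 = True AND True = True
u10 = u4 NOR d = True NOR False = False
u12 = u10 OR u6 = False OR True = True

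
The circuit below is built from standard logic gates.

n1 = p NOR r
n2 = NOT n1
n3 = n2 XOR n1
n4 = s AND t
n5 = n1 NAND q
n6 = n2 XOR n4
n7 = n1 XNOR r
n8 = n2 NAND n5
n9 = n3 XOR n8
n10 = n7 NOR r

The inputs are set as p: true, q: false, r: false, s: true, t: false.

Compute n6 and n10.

n1 = p NOR r = true NOR false = false
n2 = NOT n1 = NOT false = true
n4 = s AND t = true AND false = false
n6 = n2 XOR n4 = true XOR false = true
n7 = n1 XNOR r = false XNOR false = true
n10 = n7 NOR r = true NOR false = false

n6 = true, n10 = false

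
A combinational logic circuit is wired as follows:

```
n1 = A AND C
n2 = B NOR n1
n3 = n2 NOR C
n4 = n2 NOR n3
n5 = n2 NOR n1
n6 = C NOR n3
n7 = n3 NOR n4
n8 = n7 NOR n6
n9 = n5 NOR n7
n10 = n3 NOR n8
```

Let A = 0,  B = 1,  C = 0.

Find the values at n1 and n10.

n1 = 0; n10 = 0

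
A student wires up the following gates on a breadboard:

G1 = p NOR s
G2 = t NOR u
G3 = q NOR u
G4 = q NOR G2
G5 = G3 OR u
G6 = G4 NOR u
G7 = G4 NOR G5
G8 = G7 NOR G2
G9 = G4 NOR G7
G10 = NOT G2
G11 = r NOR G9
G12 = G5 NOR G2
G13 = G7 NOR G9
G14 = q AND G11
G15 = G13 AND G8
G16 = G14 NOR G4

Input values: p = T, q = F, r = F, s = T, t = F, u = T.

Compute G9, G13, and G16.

G9 = F  G13 = T  G16 = F

G2 = t NOR u = F NOR T = F
G3 = q NOR u = F NOR T = F
G4 = q NOR G2 = F NOR F = T
G5 = G3 OR u = F OR T = T
G7 = G4 NOR G5 = T NOR T = F
G9 = G4 NOR G7 = T NOR F = F
G11 = r NOR G9 = F NOR F = T
G13 = G7 NOR G9 = F NOR F = T
G14 = q AND G11 = F AND T = F
G16 = G14 NOR G4 = F NOR T = F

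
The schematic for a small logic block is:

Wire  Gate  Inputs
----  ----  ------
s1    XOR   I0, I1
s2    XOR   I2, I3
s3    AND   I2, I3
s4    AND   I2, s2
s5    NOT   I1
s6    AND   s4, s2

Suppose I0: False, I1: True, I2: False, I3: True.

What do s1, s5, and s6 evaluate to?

s1 = True, s5 = False, s6 = False

s1 = I0 XOR I1 = False XOR True = True
s2 = I2 XOR I3 = False XOR True = True
s4 = I2 AND s2 = False AND True = False
s5 = NOT I1 = NOT True = False
s6 = s4 AND s2 = False AND True = False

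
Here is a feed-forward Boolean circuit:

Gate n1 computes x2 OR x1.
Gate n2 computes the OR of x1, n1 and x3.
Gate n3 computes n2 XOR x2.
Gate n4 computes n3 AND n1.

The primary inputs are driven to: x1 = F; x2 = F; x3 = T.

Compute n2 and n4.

n2 = T, n4 = F

n1 = x2 OR x1 = F OR F = F
n2 = x1 OR n1 OR x3 = F OR F OR T = T
n3 = n2 XOR x2 = T XOR F = T
n4 = n3 AND n1 = T AND F = F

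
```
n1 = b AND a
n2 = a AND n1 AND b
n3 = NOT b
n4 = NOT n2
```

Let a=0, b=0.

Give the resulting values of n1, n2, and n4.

n1 = 0, n2 = 0, n4 = 1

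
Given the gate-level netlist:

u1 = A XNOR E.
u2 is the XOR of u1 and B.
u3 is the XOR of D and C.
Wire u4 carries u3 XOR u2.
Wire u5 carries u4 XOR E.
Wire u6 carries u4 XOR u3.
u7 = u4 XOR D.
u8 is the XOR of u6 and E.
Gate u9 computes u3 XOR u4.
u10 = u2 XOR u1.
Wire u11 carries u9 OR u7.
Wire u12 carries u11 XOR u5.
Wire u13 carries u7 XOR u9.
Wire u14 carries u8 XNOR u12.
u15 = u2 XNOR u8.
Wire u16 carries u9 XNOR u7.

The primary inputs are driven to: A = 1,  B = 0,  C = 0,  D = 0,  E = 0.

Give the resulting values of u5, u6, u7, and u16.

u1 = A XNOR E = 1 XNOR 0 = 0
u2 = u1 XOR B = 0 XOR 0 = 0
u3 = D XOR C = 0 XOR 0 = 0
u4 = u3 XOR u2 = 0 XOR 0 = 0
u5 = u4 XOR E = 0 XOR 0 = 0
u6 = u4 XOR u3 = 0 XOR 0 = 0
u7 = u4 XOR D = 0 XOR 0 = 0
u9 = u3 XOR u4 = 0 XOR 0 = 0
u16 = u9 XNOR u7 = 0 XNOR 0 = 1

u5 = 0, u6 = 0, u7 = 0, u16 = 1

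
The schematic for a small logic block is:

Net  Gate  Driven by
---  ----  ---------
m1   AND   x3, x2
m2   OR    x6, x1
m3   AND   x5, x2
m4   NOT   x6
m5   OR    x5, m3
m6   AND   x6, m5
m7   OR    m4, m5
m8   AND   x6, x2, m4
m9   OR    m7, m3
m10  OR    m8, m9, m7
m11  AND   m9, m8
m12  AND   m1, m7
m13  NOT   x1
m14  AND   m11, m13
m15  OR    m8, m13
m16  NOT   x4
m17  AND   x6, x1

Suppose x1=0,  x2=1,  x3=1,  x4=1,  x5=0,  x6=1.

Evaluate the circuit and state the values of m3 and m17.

m3 = 0  m17 = 0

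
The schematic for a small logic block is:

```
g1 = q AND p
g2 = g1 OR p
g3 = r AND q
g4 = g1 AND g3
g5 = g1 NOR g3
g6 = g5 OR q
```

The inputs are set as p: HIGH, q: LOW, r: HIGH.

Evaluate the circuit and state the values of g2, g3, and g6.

g2 = HIGH, g3 = LOW, g6 = HIGH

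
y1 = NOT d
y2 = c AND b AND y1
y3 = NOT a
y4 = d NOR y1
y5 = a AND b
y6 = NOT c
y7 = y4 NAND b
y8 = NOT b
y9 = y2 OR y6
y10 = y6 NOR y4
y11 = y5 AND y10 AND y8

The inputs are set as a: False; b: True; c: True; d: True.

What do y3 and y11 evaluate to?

y1 = NOT d = NOT True = False
y3 = NOT a = NOT False = True
y4 = d NOR y1 = True NOR False = False
y5 = a AND b = False AND True = False
y6 = NOT c = NOT True = False
y8 = NOT b = NOT True = False
y10 = y6 NOR y4 = False NOR False = True
y11 = y5 AND y10 AND y8 = False AND True AND False = False

y3 = True  y11 = False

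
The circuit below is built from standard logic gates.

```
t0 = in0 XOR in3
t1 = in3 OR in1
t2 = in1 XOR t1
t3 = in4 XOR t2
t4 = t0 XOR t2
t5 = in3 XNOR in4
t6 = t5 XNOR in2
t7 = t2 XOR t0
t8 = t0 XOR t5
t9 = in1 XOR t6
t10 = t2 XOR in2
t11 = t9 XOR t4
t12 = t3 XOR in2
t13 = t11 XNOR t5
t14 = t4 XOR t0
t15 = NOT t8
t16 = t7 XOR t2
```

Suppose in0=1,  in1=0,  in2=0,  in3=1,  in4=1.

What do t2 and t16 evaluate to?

t2 = 1, t16 = 0

t0 = in0 XOR in3 = 1 XOR 1 = 0
t1 = in3 OR in1 = 1 OR 0 = 1
t2 = in1 XOR t1 = 0 XOR 1 = 1
t7 = t2 XOR t0 = 1 XOR 0 = 1
t16 = t7 XOR t2 = 1 XOR 1 = 0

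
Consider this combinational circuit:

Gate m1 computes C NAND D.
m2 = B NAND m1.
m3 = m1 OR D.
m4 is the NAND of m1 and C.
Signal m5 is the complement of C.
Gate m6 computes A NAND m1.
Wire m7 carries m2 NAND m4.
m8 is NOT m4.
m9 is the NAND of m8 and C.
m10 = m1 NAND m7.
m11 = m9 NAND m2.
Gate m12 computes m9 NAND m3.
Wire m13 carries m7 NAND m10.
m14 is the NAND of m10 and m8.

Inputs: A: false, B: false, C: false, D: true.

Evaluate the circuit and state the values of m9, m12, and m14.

m1 = C NAND D = false NAND true = true
m2 = B NAND m1 = false NAND true = true
m3 = m1 OR D = true OR true = true
m4 = m1 NAND C = true NAND false = true
m7 = m2 NAND m4 = true NAND true = false
m8 = NOT m4 = NOT true = false
m9 = m8 NAND C = false NAND false = true
m10 = m1 NAND m7 = true NAND false = true
m12 = m9 NAND m3 = true NAND true = false
m14 = m10 NAND m8 = true NAND false = true

m9 = true  m12 = false  m14 = true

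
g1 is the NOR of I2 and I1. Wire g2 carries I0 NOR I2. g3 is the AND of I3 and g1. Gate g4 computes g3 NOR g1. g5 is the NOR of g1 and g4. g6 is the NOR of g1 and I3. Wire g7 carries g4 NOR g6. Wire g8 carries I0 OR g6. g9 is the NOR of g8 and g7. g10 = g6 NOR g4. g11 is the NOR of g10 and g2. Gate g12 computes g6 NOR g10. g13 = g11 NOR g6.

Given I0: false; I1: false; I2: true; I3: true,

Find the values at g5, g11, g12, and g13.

g1 = I2 NOR I1 = true NOR false = false
g2 = I0 NOR I2 = false NOR true = false
g3 = I3 AND g1 = true AND false = false
g4 = g3 NOR g1 = false NOR false = true
g5 = g1 NOR g4 = false NOR true = false
g6 = g1 NOR I3 = false NOR true = false
g10 = g6 NOR g4 = false NOR true = false
g11 = g10 NOR g2 = false NOR false = true
g12 = g6 NOR g10 = false NOR false = true
g13 = g11 NOR g6 = true NOR false = false

g5 = false  g11 = true  g12 = true  g13 = false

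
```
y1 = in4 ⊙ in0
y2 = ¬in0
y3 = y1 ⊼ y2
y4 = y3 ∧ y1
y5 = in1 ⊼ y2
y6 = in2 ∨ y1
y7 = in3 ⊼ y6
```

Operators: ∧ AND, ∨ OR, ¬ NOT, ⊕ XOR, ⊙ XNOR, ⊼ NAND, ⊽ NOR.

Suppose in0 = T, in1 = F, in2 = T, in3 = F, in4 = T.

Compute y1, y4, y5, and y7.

y1 = in4 XNOR in0 = T XNOR T = T
y2 = NOT in0 = NOT T = F
y3 = y1 NAND y2 = T NAND F = T
y4 = y3 AND y1 = T AND T = T
y5 = in1 NAND y2 = F NAND F = T
y6 = in2 OR y1 = T OR T = T
y7 = in3 NAND y6 = F NAND T = T

y1 = T, y4 = T, y5 = T, y7 = T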